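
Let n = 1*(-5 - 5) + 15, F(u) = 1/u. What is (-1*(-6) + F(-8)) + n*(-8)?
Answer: -273/8 ≈ -34.125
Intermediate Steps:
n = 5 (n = 1*(-10) + 15 = -10 + 15 = 5)
(-1*(-6) + F(-8)) + n*(-8) = (-1*(-6) + 1/(-8)) + 5*(-8) = (6 - ⅛) - 40 = 47/8 - 40 = -273/8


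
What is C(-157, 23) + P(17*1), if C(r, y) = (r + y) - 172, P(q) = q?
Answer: -289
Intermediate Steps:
C(r, y) = -172 + r + y
C(-157, 23) + P(17*1) = (-172 - 157 + 23) + 17*1 = -306 + 17 = -289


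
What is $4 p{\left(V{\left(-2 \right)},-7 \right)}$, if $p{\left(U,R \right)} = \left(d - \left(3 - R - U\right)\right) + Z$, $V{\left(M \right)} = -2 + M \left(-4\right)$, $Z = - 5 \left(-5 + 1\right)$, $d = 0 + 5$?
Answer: $84$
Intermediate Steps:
$d = 5$
$Z = 20$ ($Z = \left(-5\right) \left(-4\right) = 20$)
$V{\left(M \right)} = -2 - 4 M$
$p{\left(U,R \right)} = 22 + R + U$ ($p{\left(U,R \right)} = \left(5 - \left(3 - R - U\right)\right) + 20 = \left(5 + \left(-3 + R + U\right)\right) + 20 = \left(2 + R + U\right) + 20 = 22 + R + U$)
$4 p{\left(V{\left(-2 \right)},-7 \right)} = 4 \left(22 - 7 - -6\right) = 4 \left(22 - 7 + \left(-2 + 8\right)\right) = 4 \left(22 - 7 + 6\right) = 4 \cdot 21 = 84$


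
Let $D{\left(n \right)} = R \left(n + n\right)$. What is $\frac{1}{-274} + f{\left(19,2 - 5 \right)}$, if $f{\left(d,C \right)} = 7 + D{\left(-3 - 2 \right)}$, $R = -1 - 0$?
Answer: $\frac{4657}{274} \approx 16.996$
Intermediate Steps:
$R = -1$ ($R = -1 + 0 = -1$)
$D{\left(n \right)} = - 2 n$ ($D{\left(n \right)} = - (n + n) = - 2 n$)
$f{\left(d,C \right)} = 17$ ($f{\left(d,C \right)} = 7 - 2 \left(-3 - 2\right) = 7 - -10 = 7 + 10 = 17$)
$\frac{1}{-274} + f{\left(19,2 - 5 \right)} = \frac{1}{-274} + 17 = - \frac{1}{274} + 17 = \frac{4657}{274}$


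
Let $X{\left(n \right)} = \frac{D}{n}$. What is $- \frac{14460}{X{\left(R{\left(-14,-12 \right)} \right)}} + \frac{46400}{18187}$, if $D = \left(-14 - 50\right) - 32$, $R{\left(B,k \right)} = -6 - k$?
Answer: $\frac{65931605}{72748} \approx 906.3$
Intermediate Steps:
$D = -96$ ($D = -64 - 32 = -96$)
$X{\left(n \right)} = - \frac{96}{n}$
$- \frac{14460}{X{\left(R{\left(-14,-12 \right)} \right)}} + \frac{46400}{18187} = - \frac{14460}{\left(-96\right) \frac{1}{-6 - -12}} + \frac{46400}{18187} = - \frac{14460}{\left(-96\right) \frac{1}{-6 + 12}} + 46400 \cdot \frac{1}{18187} = - \frac{14460}{\left(-96\right) \frac{1}{6}} + \frac{46400}{18187} = - \frac{14460}{-16} + \frac{46400}{18187} = \left(-14460\right) \left(- \frac{1}{16}\right) + \frac{46400}{18187} = \frac{3615}{4} + \frac{46400}{18187} = \frac{65931605}{72748}$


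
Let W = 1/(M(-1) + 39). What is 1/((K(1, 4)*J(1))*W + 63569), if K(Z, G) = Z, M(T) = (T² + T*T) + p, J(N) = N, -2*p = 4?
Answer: 39/2479192 ≈ 1.5731e-5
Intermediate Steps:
p = -2 (p = -½*4 = -2)
M(T) = -2 + 2*T² (M(T) = (T² + T*T) - 2 = (T² + T²) - 2 = 2*T² - 2 = -2 + 2*T²)
W = 1/39 (W = 1/((-2 + 2*(-1)²) + 39) = 1/((-2 + 2*1) + 39) = 1/((-2 + 2) + 39) = 1/(0 + 39) = 1/39 ≈ 0.025641)
1/((K(1, 4)*J(1))*W + 63569) = 1/((1*1)*(1/39) + 63569) = 1/(1*(1/39) + 63569) = 1/(1/39 + 63569) = 1/(2479192/39) = 39/2479192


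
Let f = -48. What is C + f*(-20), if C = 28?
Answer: 988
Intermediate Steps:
C + f*(-20) = 28 - 48*(-20) = 28 + 960 = 988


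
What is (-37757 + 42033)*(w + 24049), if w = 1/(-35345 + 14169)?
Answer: 544400674987/5294 ≈ 1.0283e+8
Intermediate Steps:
w = -1/21176 (w = 1/(-21176) = -1/21176 ≈ -4.7223e-5)
(-37757 + 42033)*(w + 24049) = (-37757 + 42033)*(-1/21176 + 24049) = 4276*(509261623/21176) = 544400674987/5294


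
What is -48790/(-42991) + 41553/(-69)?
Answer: -594346171/988793 ≈ -601.08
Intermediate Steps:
-48790/(-42991) + 41553/(-69) = -48790*(-1/42991) + 41553*(-1/69) = 48790/42991 - 13851/23 = -594346171/988793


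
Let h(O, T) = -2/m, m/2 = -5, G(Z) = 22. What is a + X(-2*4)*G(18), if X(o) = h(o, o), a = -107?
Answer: -513/5 ≈ -102.60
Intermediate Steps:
m = -10 (m = 2*(-5) = -10)
h(O, T) = 1/5 (h(O, T) = -2/(-10) = -2*(-1/10) = 1/5)
X(o) = 1/5
a + X(-2*4)*G(18) = -107 + (1/5)*22 = -107 + 22/5 = -513/5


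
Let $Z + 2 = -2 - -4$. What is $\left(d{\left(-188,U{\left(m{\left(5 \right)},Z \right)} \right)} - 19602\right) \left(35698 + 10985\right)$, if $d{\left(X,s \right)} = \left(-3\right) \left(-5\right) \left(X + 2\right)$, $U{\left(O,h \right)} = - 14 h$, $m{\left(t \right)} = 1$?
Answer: $-1045325736$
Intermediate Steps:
$Z = 0$ ($Z = -2 - -2 = -2 + \left(-2 + 4\right) = -2 + 2 = 0$)
$d{\left(X,s \right)} = 30 + 15 X$ ($d{\left(X,s \right)} = 15 \left(2 + X\right) = 30 + 15 X$)
$\left(d{\left(-188,U{\left(m{\left(5 \right)},Z \right)} \right)} - 19602\right) \left(35698 + 10985\right) = \left(\left(30 + 15 \left(-188\right)\right) - 19602\right) \left(35698 + 10985\right) = \left(\left(30 - 2820\right) - 19602\right) 46683 = \left(-2790 - 19602\right) 46683 = \left(-22392\right) 46683 = -1045325736$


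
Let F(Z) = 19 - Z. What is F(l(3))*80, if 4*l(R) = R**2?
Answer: 1340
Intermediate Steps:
l(R) = R**2/4
F(l(3))*80 = (19 - 3**2/4)*80 = (19 - 9/4)*80 = (67/4)*80 = 1340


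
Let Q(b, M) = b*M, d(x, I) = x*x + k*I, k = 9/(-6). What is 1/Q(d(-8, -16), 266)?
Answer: 1/23408 ≈ 4.2720e-5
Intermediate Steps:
k = -3/2 (k = 9*(-1/6) = -3/2 ≈ -1.5000)
d(x, I) = x**2 - 3*I/2 (d(x, I) = x*x - 3*I/2 = x**2 - 3*I/2)
Q(b, M) = M*b
1/Q(d(-8, -16), 266) = 1/(266*((-8)**2 - 3/2*(-16))) = 1/(266*(64 + 24)) = 1/(266*88) = 1/23408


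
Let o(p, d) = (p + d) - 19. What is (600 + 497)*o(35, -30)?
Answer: -15358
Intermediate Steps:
o(p, d) = -19 + d + p (o(p, d) = (d + p) - 19 = -19 + d + p)
(600 + 497)*o(35, -30) = (600 + 497)*(-19 - 30 + 35) = 1097*(-14) = -15358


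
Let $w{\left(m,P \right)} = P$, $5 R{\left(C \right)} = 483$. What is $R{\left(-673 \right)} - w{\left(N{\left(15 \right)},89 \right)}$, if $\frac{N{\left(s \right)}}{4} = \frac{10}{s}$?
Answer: $\frac{38}{5} \approx 7.6$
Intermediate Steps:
$N{\left(s \right)} = \frac{40}{s}$ ($N{\left(s \right)} = 4 \frac{10}{s} = \frac{40}{s}$)
$R{\left(C \right)} = \frac{483}{5}$ ($R{\left(C \right)} = \frac{1}{5} \cdot 483 = \frac{483}{5}$)
$R{\left(-673 \right)} - w{\left(N{\left(15 \right)},89 \right)} = \frac{483}{5} - 89 = \frac{38}{5}$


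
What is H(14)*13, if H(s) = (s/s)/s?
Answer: 13/14 ≈ 0.92857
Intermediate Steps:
H(s) = 1/s
H(14)*13 = 13/14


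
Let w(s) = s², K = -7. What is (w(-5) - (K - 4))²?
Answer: 1296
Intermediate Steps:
(w(-5) - (K - 4))² = ((-5)² - (-7 - 4))² = (25 - 1*(-11))² = (25 + 11)² = 36² = 1296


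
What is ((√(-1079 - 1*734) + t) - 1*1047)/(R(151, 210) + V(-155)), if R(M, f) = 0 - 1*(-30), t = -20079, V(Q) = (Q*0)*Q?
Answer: -3521/5 + 7*I*√37/30 ≈ -704.2 + 1.4193*I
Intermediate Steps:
V(Q) = 0 (V(Q) = 0*Q = 0)
R(M, f) = 30 (R(M, f) = 0 + 30 = 30)
((√(-1079 - 1*734) + t) - 1*1047)/(R(151, 210) + V(-155)) = ((√(-1079 - 1*734) - 20079) - 1*1047)/(30 + 0) = ((√(-1079 - 734) - 20079) - 1047)/30 = ((√(-1813) - 20079) - 1047)*(1/30) = ((7*I*√37 - 20079) - 1047)*(1/30) = ((-20079 + 7*I*√37) - 1047)*(1/30) = (-21126 + 7*I*√37)*(1/30) = -3521/5 + 7*I*√37/30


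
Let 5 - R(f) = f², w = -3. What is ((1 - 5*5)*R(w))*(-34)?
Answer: -3264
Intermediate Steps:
R(f) = 5 - f²
((1 - 5*5)*R(w))*(-34) = ((1 - 5*5)*(5 - 1*(-3)²))*(-34) = ((1 - 25)*(5 - 1*9))*(-34) = -24*(5 - 9)*(-34) = -24*(-4)*(-34) = 96*(-34) = -3264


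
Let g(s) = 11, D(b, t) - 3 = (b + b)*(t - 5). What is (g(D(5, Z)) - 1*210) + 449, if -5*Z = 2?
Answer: 250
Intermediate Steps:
Z = -⅖ (Z = -⅕*2 = -⅖ ≈ -0.40000)
D(b, t) = 3 + 2*b*(-5 + t) (D(b, t) = 3 + (b + b)*(t - 5) = 3 + (2*b)*(-5 + t) = 3 + 2*b*(-5 + t))
(g(D(5, Z)) - 1*210) + 449 = (11 - 1*210) + 449 = (11 - 210) + 449 = -199 + 449 = 250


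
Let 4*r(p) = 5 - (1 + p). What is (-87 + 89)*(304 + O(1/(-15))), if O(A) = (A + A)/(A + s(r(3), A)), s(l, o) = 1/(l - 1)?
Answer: 12772/21 ≈ 608.19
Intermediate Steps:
r(p) = 1 - p/4 (r(p) = (5 - (1 + p))/4 = (5 + (-1 - p))/4 = (4 - p)/4 = 1 - p/4)
s(l, o) = 1/(-1 + l)
O(A) = 2*A/(-4/3 + A) (O(A) = (A + A)/(A + 1/(-1 + (1 - ¼*3))) = (2*A)/(A + 1/(-1 + (1 - ¾))) = (2*A)/(A + 1/(-1 + ¼)) = (2*A)/(A + 1/(-¾)) = (2*A)/(A - 4/3) = (2*A)/(-4/3 + A) = 2*A/(-4/3 + A))
(-87 + 89)*(304 + O(1/(-15))) = (-87 + 89)*(304 + 6/(-15*(-4 + 3/(-15)))) = 2*(304 + 6*(-1/15)/(-4 + 3*(-1/15))) = 2*(304 + 6*(-1/15)/(-4 - ⅕)) = 2*(304 + 6*(-1/15)/(-21/5)) = 2*(304 + 6*(-1/15)*(-5/21)) = 2*(304 + 2/21) = 2*(6386/21) = 12772/21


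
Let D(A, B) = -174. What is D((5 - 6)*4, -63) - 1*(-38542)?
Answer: 38368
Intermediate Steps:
D((5 - 6)*4, -63) - 1*(-38542) = -174 - 1*(-38542) = -174 + 38542 = 38368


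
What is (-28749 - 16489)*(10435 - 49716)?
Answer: 1776993878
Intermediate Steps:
(-28749 - 16489)*(10435 - 49716) = -45238*(-39281) = 1776993878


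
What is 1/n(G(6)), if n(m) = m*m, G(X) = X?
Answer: 1/36 ≈ 0.027778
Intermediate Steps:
n(m) = m²
1/n(G(6)) = 1/(6²) = 1/36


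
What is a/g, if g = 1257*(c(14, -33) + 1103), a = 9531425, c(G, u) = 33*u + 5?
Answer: 9531425/23883 ≈ 399.09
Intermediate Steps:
c(G, u) = 5 + 33*u
g = 23883 (g = 1257*((5 + 33*(-33)) + 1103) = 1257*((5 - 1089) + 1103) = 1257*(-1084 + 1103) = 1257*19 = 23883)
a/g = 9531425/23883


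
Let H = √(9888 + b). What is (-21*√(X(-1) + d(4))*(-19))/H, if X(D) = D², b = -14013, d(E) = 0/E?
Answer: -133*I*√165/275 ≈ -6.2124*I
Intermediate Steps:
d(E) = 0
H = 5*I*√165 (H = √(9888 - 14013) = √(-4125) = 5*I*√165 ≈ 64.226*I)
(-21*√(X(-1) + d(4))*(-19))/H = (-21*√((-1)² + 0)*(-19))/((5*I*√165)) = (-21*√(1 + 0)*(-19))*(-I*√165/825) = (-21*√1*(-19))*(-I*√165/825) = (-21*1*(-19))*(-I*√165/825) = (-21*(-19))*(-I*√165/825) = 399*(-I*√165/825) = -133*I*√165/275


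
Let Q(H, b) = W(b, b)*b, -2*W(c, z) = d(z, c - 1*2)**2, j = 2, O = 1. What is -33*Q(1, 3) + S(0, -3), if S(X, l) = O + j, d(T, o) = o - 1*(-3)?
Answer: 795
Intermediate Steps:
d(T, o) = 3 + o (d(T, o) = o + 3 = 3 + o)
S(X, l) = 3 (S(X, l) = 1 + 2 = 3)
W(c, z) = -(1 + c)**2/2 (W(c, z) = -(3 + (c - 1*2))**2/2 = -(3 + (c - 2))**2/2 = -(3 + (-2 + c))**2/2 = -(1 + c)**2/2)
Q(H, b) = -b*(1 + b)**2/2 (Q(H, b) = (-(1 + b)**2/2)*b = -b*(1 + b)**2/2)
-33*Q(1, 3) + S(0, -3) = -(-33)*3*(1 + 3)**2/2 + 3 = -(-33)*3*4**2/2 + 3 = -(-33)*3*16/2 + 3 = -33*(-24) + 3 = 792 + 3 = 795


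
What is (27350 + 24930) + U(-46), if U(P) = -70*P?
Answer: 55500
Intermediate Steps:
(27350 + 24930) + U(-46) = (27350 + 24930) - 70*(-46) = 52280 + 3220 = 55500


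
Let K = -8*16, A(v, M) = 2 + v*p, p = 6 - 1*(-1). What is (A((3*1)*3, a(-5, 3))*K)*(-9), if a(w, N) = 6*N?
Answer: 74880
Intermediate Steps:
p = 7 (p = 6 + 1 = 7)
A(v, M) = 2 + 7*v (A(v, M) = 2 + v*7 = 2 + 7*v)
K = -128
(A((3*1)*3, a(-5, 3))*K)*(-9) = ((2 + 7*((3*1)*3))*(-128))*(-9) = ((2 + 7*(3*3))*(-128))*(-9) = ((2 + 7*9)*(-128))*(-9) = ((2 + 63)*(-128))*(-9) = (65*(-128))*(-9) = -8320*(-9) = 74880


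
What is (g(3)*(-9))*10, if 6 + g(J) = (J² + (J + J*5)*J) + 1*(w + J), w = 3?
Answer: -5670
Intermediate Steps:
g(J) = -3 + J + 7*J² (g(J) = -6 + ((J² + (J + J*5)*J) + 1*(3 + J)) = -6 + ((J² + (J + 5*J)*J) + (3 + J)) = -6 + ((J² + (6*J)*J) + (3 + J)) = -6 + ((J² + 6*J²) + (3 + J)) = -6 + (7*J² + (3 + J)) = -6 + (3 + J + 7*J²) = -3 + J + 7*J²)
(g(3)*(-9))*10 = ((-3 + 3 + 7*3²)*(-9))*10 = ((-3 + 3 + 7*9)*(-9))*10 = ((-3 + 3 + 63)*(-9))*10 = (63*(-9))*10 = -567*10 = -5670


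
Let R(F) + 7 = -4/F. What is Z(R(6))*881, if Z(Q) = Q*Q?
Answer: 466049/9 ≈ 51783.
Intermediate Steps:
R(F) = -7 - 4/F
Z(Q) = Q²
Z(R(6))*881 = (-7 - 4/6)²*881 = (-7 - 4*⅙)²*881 = (-7 - ⅔)²*881 = (-23/3)²*881 = (529/9)*881 = 466049/9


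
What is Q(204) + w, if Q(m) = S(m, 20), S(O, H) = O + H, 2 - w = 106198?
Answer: -105972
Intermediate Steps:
w = -106196 (w = 2 - 1*106198 = 2 - 106198 = -106196)
S(O, H) = H + O
Q(m) = 20 + m
Q(204) + w = (20 + 204) - 106196 = 224 - 106196 = -105972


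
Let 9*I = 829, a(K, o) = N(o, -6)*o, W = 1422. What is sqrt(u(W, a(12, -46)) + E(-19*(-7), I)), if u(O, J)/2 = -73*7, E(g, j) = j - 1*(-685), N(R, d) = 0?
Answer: 2*I*sqrt(551)/3 ≈ 15.649*I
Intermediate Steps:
a(K, o) = 0 (a(K, o) = 0*o = 0)
I = 829/9 (I = (1/9)*829 = 829/9 ≈ 92.111)
E(g, j) = 685 + j (E(g, j) = j + 685 = 685 + j)
u(O, J) = -1022 (u(O, J) = 2*(-73*7) = 2*(-511) = -1022)
sqrt(u(W, a(12, -46)) + E(-19*(-7), I)) = sqrt(-1022 + (685 + 829/9)) = sqrt(-1022 + 6994/9) = sqrt(-2204/9) = 2*I*sqrt(551)/3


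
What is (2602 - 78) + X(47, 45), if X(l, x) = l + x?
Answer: 2616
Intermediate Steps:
(2602 - 78) + X(47, 45) = (2602 - 78) + (47 + 45) = 2524 + 92 = 2616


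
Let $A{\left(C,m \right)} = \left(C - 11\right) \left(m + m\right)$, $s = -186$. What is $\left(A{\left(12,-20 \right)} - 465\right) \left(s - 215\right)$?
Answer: $202505$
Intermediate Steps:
$A{\left(C,m \right)} = 2 m \left(-11 + C\right)$ ($A{\left(C,m \right)} = \left(-11 + C\right) 2 m = 2 m \left(-11 + C\right)$)
$\left(A{\left(12,-20 \right)} - 465\right) \left(s - 215\right) = \left(2 \left(-20\right) \left(-11 + 12\right) - 465\right) \left(-186 - 215\right) = \left(2 \left(-20\right) 1 - 465\right) \left(-401\right) = \left(-40 - 465\right) \left(-401\right) = \left(-505\right) \left(-401\right) = 202505$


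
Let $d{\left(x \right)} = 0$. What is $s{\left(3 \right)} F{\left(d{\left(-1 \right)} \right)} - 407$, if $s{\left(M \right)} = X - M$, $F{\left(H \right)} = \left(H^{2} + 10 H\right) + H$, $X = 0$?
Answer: $-407$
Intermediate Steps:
$F{\left(H \right)} = H^{2} + 11 H$
$s{\left(M \right)} = - M$ ($s{\left(M \right)} = 0 - M = - M$)
$s{\left(3 \right)} F{\left(d{\left(-1 \right)} \right)} - 407 = \left(-1\right) 3 \cdot 0 \left(11 + 0\right) - 407 = - 3 \cdot 0 \cdot 11 - 407 = \left(-3\right) 0 - 407 = 0 - 407 = -407$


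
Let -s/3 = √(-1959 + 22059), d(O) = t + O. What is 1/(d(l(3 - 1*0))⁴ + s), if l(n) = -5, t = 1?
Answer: -64/28841 - 15*√201/57682 ≈ -0.0059059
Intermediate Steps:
d(O) = 1 + O
s = -30*√201 (s = -3*√(-1959 + 22059) = -30*√201 ≈ -425.32)
1/(d(l(3 - 1*0))⁴ + s) = 1/((1 - 5)⁴ - 30*√201) = 1/((-4)⁴ - 30*√201) = 1/(256 - 30*√201)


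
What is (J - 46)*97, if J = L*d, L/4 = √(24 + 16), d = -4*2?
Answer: -4462 - 6208*√10 ≈ -24093.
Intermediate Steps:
d = -8
L = 8*√10 (L = 4*√(24 + 16) = 4*√40 = 4*(2*√10) = 8*√10 ≈ 25.298)
J = -64*√10 (J = (8*√10)*(-8) = -64*√10 ≈ -202.39)
(J - 46)*97 = (-64*√10 - 46)*97 = (-46 - 64*√10)*97 = -4462 - 6208*√10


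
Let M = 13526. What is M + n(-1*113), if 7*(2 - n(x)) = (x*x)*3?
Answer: 56389/7 ≈ 8055.6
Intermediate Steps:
n(x) = 2 - 3*x²/7 (n(x) = 2 - x*x*3/7 = 2 - x²*3/7 = 2 - 3*x²/7)
M + n(-1*113) = 13526 + (2 - 3*(-1*113)²/7) = 13526 + (2 - 3/7*(-113)²) = 13526 + (2 - 3/7*12769) = 13526 + (2 - 38307/7) = 13526 - 38293/7 = 56389/7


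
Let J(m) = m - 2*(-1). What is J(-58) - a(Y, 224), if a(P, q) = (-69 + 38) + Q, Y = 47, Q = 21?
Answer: -46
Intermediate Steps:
a(P, q) = -10 (a(P, q) = (-69 + 38) + 21 = -31 + 21 = -10)
J(m) = 2 + m (J(m) = m + 2 = 2 + m)
J(-58) - a(Y, 224) = (2 - 58) - 1*(-10) = -56 + 10 = -46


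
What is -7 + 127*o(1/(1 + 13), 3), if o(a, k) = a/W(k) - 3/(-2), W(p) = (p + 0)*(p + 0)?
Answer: 11624/63 ≈ 184.51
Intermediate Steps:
W(p) = p² (W(p) = p*p = p²)
o(a, k) = 3/2 + a/k² (o(a, k) = a/(k²) - 3/(-2) = a/k² - 3*(-½) = a/k² + 3/2 = 3/2 + a/k²)
-7 + 127*o(1/(1 + 13), 3) = -7 + 127*(3/2 + 1/((1 + 13)*3²)) = -7 + 127*(3/2 + (⅑)/14) = -7 + 127*(3/2 + (1/14)*(⅑)) = -7 + 127*(3/2 + 1/126) = -7 + 127*(95/63) = -7 + 12065/63 = 11624/63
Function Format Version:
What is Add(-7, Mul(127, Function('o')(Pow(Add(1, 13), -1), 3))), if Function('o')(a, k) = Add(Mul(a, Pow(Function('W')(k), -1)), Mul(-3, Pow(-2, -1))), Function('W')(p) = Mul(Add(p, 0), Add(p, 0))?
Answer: Rational(11624, 63) ≈ 184.51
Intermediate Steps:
Function('W')(p) = Pow(p, 2) (Function('W')(p) = Mul(p, p) = Pow(p, 2))
Function('o')(a, k) = Add(Rational(3, 2), Mul(a, Pow(k, -2))) (Function('o')(a, k) = Add(Mul(a, Pow(Pow(k, 2), -1)), Mul(-3, Pow(-2, -1))) = Add(Mul(a, Pow(k, -2)), Mul(-3, Rational(-1, 2))) = Add(Mul(a, Pow(k, -2)), Rational(3, 2)) = Add(Rational(3, 2), Mul(a, Pow(k, -2))))
Add(-7, Mul(127, Function('o')(Pow(Add(1, 13), -1), 3))) = Add(-7, Mul(127, Add(Rational(3, 2), Mul(Pow(Add(1, 13), -1), Pow(3, -2))))) = Add(-7, Mul(127, Add(Rational(3, 2), Mul(Pow(14, -1), Rational(1, 9))))) = Add(-7, Mul(127, Add(Rational(3, 2), Mul(Rational(1, 14), Rational(1, 9))))) = Add(-7, Mul(127, Add(Rational(3, 2), Rational(1, 126)))) = Add(-7, Mul(127, Rational(95, 63))) = Add(-7, Rational(12065, 63)) = Rational(11624, 63)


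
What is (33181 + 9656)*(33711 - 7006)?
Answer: 1143962085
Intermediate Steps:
(33181 + 9656)*(33711 - 7006) = 42837*26705 = 1143962085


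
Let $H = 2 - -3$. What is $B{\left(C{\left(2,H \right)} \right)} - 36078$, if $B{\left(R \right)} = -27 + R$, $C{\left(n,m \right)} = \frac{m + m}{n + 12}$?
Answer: $- \frac{252730}{7} \approx -36104.0$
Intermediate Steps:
$H = 5$ ($H = 2 + 3 = 5$)
$C{\left(n,m \right)} = \frac{2 m}{12 + n}$
$B{\left(C{\left(2,H \right)} \right)} - 36078 = \left(-27 + 2 \cdot 5 \frac{1}{12 + 2}\right) - 36078 = \left(-27 + 2 \cdot 5 \cdot \frac{1}{14}\right) - 36078 = \left(-27 + \frac{5}{7}\right) - 36078 = - \frac{184}{7} - 36078 = - \frac{252730}{7}$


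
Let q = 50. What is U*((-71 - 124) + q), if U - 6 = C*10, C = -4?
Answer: 4930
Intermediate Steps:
U = -34 (U = 6 - 4*10 = 6 - 40 = -34)
U*((-71 - 124) + q) = -34*((-71 - 124) + 50) = -34*(-195 + 50) = -34*(-145) = 4930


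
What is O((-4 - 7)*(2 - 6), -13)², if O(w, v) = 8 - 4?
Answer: 16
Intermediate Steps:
O(w, v) = 4
O((-4 - 7)*(2 - 6), -13)² = 4² = 16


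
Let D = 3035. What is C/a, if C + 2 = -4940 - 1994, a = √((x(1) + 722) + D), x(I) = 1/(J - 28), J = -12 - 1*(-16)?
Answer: -13872*√541002/90167 ≈ -113.16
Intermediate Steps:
J = 4 (J = -12 + 16 = 4)
x(I) = -1/24 (x(I) = 1/(4 - 28) = 1/(-24) = -1/24)
a = √541002/12 (a = √((-1/24 + 722) + 3035) = √(17327/24 + 3035) = √(90167/24) = √541002/12 ≈ 61.294)
C = -6936 (C = -2 + (-4940 - 1994) = -2 - 6934 = -6936)
C/a = -6936*2*√541002/90167 = -13872*√541002/90167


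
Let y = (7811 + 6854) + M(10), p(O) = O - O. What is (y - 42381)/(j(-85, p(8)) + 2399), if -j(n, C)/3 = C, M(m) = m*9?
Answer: -27626/2399 ≈ -11.516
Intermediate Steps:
p(O) = 0
M(m) = 9*m
j(n, C) = -3*C
y = 14755 (y = (7811 + 6854) + 9*10 = 14665 + 90 = 14755)
(y - 42381)/(j(-85, p(8)) + 2399) = (14755 - 42381)/(-3*0 + 2399) = -27626/(0 + 2399) = -27626/2399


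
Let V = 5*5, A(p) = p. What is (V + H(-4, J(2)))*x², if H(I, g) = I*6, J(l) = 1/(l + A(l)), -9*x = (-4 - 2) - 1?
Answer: 49/81 ≈ 0.60494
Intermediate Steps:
x = 7/9 (x = -((-4 - 2) - 1)/9 = -(-6 - 1)/9 = -⅑*(-7) = 7/9 ≈ 0.77778)
J(l) = 1/(2*l) (J(l) = 1/(l + l) = 1/(2*l))
H(I, g) = 6*I
V = 25
(V + H(-4, J(2)))*x² = (25 + 6*(-4))*(7/9)² = (25 - 24)*(49/81) = 1*(49/81) = 49/81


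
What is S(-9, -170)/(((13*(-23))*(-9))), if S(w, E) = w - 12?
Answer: -7/897 ≈ -0.0078038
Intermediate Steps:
S(w, E) = -12 + w
S(-9, -170)/(((13*(-23))*(-9))) = (-12 - 9)/(((13*(-23))*(-9))) = -21/((-299*(-9))) = -21/2691 = -21*1/2691 = -7/897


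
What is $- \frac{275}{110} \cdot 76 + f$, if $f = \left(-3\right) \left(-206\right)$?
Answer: $428$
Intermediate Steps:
$f = 618$
$- \frac{275}{110} \cdot 76 + f = - \frac{275}{110} \cdot 76 + 618 = \left(-275\right) \frac{1}{110} \cdot 76 + 618 = \left(- \frac{5}{2}\right) 76 + 618 = -190 + 618 = 428$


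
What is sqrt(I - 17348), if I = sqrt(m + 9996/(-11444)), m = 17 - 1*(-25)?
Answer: sqrt(-141998948708 + 2861*sqrt(336633843))/2861 ≈ 131.69*I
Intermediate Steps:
m = 42 (m = 17 + 25 = 42)
I = sqrt(336633843)/2861 (I = sqrt(42 + 9996/(-11444)) = sqrt(42 + 9996*(-1/11444)) = sqrt(42 - 2499/2861) = sqrt(117663/2861) = sqrt(336633843)/2861 ≈ 6.4130)
sqrt(I - 17348) = sqrt(sqrt(336633843)/2861 - 17348) = sqrt(-17348 + sqrt(336633843)/2861)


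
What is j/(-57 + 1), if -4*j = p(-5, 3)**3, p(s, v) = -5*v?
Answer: -3375/224 ≈ -15.067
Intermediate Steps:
j = 3375/4 (j = -(-5*3)**3/4 = -1/4*(-15)**3 = -1/4*(-3375) = 3375/4 ≈ 843.75)
j/(-57 + 1) = (3375/4)/(-57 + 1) = (3375/4)/(-56) = -1/56*3375/4 = -3375/224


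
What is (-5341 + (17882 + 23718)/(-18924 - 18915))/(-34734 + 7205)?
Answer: 202139699/1041669831 ≈ 0.19405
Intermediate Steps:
(-5341 + (17882 + 23718)/(-18924 - 18915))/(-34734 + 7205) = (-5341 + 41600/(-37839))/(-27529) = (-5341 + 41600*(-1/37839))*(-1/27529) = (-5341 - 41600/37839)*(-1/27529) = -202139699/37839*(-1/27529) = 202139699/1041669831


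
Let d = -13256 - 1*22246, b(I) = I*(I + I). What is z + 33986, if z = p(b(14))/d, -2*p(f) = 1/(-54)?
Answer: 130309664975/3834216 ≈ 33986.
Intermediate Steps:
b(I) = 2*I**2 (b(I) = I*(2*I) = 2*I**2)
d = -35502 (d = -13256 - 22246 = -35502)
p(f) = 1/108 (p(f) = -1/2/(-54) = -1/2*(-1/54) = 1/108)
z = -1/3834216 (z = (1/108)/(-35502) = (1/108)*(-1/35502) = -1/3834216 ≈ -2.6081e-7)
z + 33986 = -1/3834216 + 33986 = 130309664975/3834216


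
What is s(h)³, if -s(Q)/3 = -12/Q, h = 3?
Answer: 1728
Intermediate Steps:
s(Q) = 36/Q (s(Q) = -(-36)/Q = 36/Q)
s(h)³ = (36/3)³ = (36*(⅓))³ = 12³ = 1728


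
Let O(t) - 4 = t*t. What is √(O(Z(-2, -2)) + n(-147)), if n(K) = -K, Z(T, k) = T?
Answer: √155 ≈ 12.450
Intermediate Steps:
O(t) = 4 + t² (O(t) = 4 + t*t = 4 + t²)
√(O(Z(-2, -2)) + n(-147)) = √((4 + (-2)²) - 1*(-147)) = √((4 + 4) + 147) = √(8 + 147) = √155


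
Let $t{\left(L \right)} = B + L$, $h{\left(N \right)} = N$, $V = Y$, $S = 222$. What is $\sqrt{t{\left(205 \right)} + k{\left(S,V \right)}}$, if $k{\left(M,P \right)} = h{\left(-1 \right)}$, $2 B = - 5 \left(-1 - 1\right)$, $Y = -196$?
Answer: $\sqrt{209} \approx 14.457$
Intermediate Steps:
$V = -196$
$B = 5$ ($B = \frac{\left(-5\right) \left(-1 - 1\right)}{2} = \frac{\left(-5\right) \left(-2\right)}{2} = \frac{1}{2} \cdot 10 = 5$)
$k{\left(M,P \right)} = -1$
$t{\left(L \right)} = 5 + L$
$\sqrt{t{\left(205 \right)} + k{\left(S,V \right)}} = \sqrt{\left(5 + 205\right) - 1} = \sqrt{210 - 1} = \sqrt{209}$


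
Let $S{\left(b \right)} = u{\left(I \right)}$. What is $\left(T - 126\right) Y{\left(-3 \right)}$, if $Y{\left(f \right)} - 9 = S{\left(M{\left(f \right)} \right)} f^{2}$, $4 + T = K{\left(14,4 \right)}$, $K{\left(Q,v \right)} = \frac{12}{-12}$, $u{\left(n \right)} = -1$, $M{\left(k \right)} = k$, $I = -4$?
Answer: $0$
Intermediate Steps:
$K{\left(Q,v \right)} = -1$ ($K{\left(Q,v \right)} = 12 \left(- \frac{1}{12}\right) = -1$)
$S{\left(b \right)} = -1$
$T = -5$ ($T = -4 - 1 = -5$)
$Y{\left(f \right)} = 9 - f^{2}$
$\left(T - 126\right) Y{\left(-3 \right)} = \left(-5 - 126\right) \left(9 - \left(-3\right)^{2}\right) = - 131 \left(9 - 9\right) = \left(-131\right) 0 = 0$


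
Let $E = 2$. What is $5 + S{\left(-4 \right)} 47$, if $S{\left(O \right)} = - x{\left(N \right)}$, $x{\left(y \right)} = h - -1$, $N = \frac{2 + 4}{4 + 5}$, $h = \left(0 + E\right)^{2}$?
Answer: $-230$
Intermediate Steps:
$h = 4$ ($h = \left(0 + 2\right)^{2} = 2^{2} = 4$)
$N = \frac{2}{3}$ ($N = \frac{6}{9} = 6 \cdot \frac{1}{9} = \frac{2}{3} \approx 0.66667$)
$x{\left(y \right)} = 5$ ($x{\left(y \right)} = 4 - -1 = 4 + 1 = 5$)
$S{\left(O \right)} = -5$ ($S{\left(O \right)} = \left(-1\right) 5 = -5$)
$5 + S{\left(-4 \right)} 47 = 5 - 235 = -230$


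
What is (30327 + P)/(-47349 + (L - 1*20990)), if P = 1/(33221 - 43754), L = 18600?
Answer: -319434290/523900887 ≈ -0.60972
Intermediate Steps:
P = -1/10533 (P = 1/(-10533) = -1/10533 ≈ -9.4940e-5)
(30327 + P)/(-47349 + (L - 1*20990)) = (30327 - 1/10533)/(-47349 + (18600 - 1*20990)) = 319434290/(10533*(-47349 + (18600 - 20990))) = 319434290/(10533*(-47349 - 2390)) = (319434290/10533)/(-49739) = (319434290/10533)*(-1/49739) = -319434290/523900887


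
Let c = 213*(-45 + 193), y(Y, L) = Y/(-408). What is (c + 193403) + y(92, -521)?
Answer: 22942531/102 ≈ 2.2493e+5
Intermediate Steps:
y(Y, L) = -Y/408 (y(Y, L) = Y*(-1/408) = -Y/408)
c = 31524 (c = 213*148 = 31524)
(c + 193403) + y(92, -521) = (31524 + 193403) - 1/408*92 = 224927 - 23/102 = 22942531/102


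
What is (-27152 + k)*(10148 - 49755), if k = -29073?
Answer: 2226903575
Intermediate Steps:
(-27152 + k)*(10148 - 49755) = (-27152 - 29073)*(10148 - 49755) = -56225*(-39607) = 2226903575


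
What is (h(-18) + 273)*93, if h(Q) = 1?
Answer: 25482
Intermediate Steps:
(h(-18) + 273)*93 = (1 + 273)*93 = 274*93 = 25482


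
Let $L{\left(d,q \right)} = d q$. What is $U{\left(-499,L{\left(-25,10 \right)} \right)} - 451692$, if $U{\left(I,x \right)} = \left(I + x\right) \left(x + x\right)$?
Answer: $-77192$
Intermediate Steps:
$U{\left(I,x \right)} = 2 x \left(I + x\right)$ ($U{\left(I,x \right)} = \left(I + x\right) 2 x = 2 x \left(I + x\right)$)
$U{\left(-499,L{\left(-25,10 \right)} \right)} - 451692 = 2 \left(\left(-25\right) 10\right) \left(-499 - 250\right) - 451692 = 2 \left(-250\right) \left(-499 - 250\right) - 451692 = 2 \left(-250\right) \left(-749\right) - 451692 = 374500 - 451692 = -77192$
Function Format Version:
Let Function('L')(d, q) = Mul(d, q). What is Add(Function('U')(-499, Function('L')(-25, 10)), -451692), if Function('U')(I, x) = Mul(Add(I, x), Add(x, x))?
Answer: -77192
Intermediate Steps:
Function('U')(I, x) = Mul(2, x, Add(I, x)) (Function('U')(I, x) = Mul(Add(I, x), Mul(2, x)) = Mul(2, x, Add(I, x)))
Add(Function('U')(-499, Function('L')(-25, 10)), -451692) = Add(Mul(2, Mul(-25, 10), Add(-499, Mul(-25, 10))), -451692) = Add(Mul(2, -250, Add(-499, -250)), -451692) = Add(Mul(2, -250, -749), -451692) = Add(374500, -451692) = -77192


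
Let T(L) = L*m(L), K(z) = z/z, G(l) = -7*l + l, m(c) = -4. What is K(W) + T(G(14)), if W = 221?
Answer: 337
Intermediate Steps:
G(l) = -6*l
K(z) = 1
T(L) = -4*L (T(L) = L*(-4) = -4*L)
K(W) + T(G(14)) = 1 - (-24)*14 = 1 - 4*(-84) = 1 + 336 = 337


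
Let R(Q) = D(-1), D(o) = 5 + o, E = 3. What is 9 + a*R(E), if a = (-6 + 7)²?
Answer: 13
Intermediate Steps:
R(Q) = 4 (R(Q) = 5 - 1 = 4)
a = 1 (a = 1² = 1)
9 + a*R(E) = 9 + 1*4 = 9 + 4 = 13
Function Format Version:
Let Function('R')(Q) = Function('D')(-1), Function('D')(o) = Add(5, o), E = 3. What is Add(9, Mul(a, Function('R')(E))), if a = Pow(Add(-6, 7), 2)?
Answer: 13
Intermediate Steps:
Function('R')(Q) = 4 (Function('R')(Q) = Add(5, -1) = 4)
a = 1 (a = Pow(1, 2) = 1)
Add(9, Mul(a, Function('R')(E))) = Add(9, Mul(1, 4)) = Add(9, 4) = 13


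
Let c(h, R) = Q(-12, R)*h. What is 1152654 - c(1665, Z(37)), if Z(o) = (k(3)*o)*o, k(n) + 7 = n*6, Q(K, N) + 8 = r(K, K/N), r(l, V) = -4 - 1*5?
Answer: 1180959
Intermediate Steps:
r(l, V) = -9 (r(l, V) = -4 - 5 = -9)
Q(K, N) = -17 (Q(K, N) = -8 - 9 = -17)
k(n) = -7 + 6*n (k(n) = -7 + n*6 = -7 + 6*n)
Z(o) = 11*o² (Z(o) = ((-7 + 6*3)*o)*o = ((-7 + 18)*o)*o = (11*o)*o = 11*o²)
c(h, R) = -17*h
1152654 - c(1665, Z(37)) = 1152654 - (-17)*1665 = 1152654 - 1*(-28305) = 1152654 + 28305 = 1180959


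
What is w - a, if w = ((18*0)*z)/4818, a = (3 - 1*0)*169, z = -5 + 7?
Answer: -507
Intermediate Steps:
z = 2
a = 507 (a = (3 + 0)*169 = 3*169 = 507)
w = 0 (w = ((18*0)*2)/4818 = (0*2)*(1/4818) = 0*(1/4818) = 0)
w - a = 0 - 1*507 = 0 - 507 = -507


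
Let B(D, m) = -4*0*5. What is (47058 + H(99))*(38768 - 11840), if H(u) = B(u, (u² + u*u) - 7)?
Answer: 1267177824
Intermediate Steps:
B(D, m) = 0 (B(D, m) = 0*5 = 0)
H(u) = 0
(47058 + H(99))*(38768 - 11840) = (47058 + 0)*(38768 - 11840) = 47058*26928 = 1267177824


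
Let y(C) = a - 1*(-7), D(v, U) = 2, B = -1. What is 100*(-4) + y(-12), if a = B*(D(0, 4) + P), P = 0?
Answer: -395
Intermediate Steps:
a = -2 (a = -(2 + 0) = -1*2 = -2)
y(C) = 5 (y(C) = -2 - 1*(-7) = -2 + 7 = 5)
100*(-4) + y(-12) = 100*(-4) + 5 = -400 + 5 = -395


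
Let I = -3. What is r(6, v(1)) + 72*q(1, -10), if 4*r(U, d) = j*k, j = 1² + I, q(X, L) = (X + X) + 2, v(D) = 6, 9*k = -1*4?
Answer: 2594/9 ≈ 288.22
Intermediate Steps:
k = -4/9 (k = (-1*4)/9 = (⅑)*(-4) = -4/9 ≈ -0.44444)
q(X, L) = 2 + 2*X (q(X, L) = 2*X + 2 = 2 + 2*X)
j = -2 (j = 1² - 3 = 1 - 3 = -2)
r(U, d) = 2/9 (r(U, d) = (-2*(-4/9))/4 = (¼)*(8/9) = 2/9)
r(6, v(1)) + 72*q(1, -10) = 2/9 + 72*(2 + 2*1) = 2/9 + 72*(2 + 2) = 2/9 + 72*4 = 2/9 + 288 = 2594/9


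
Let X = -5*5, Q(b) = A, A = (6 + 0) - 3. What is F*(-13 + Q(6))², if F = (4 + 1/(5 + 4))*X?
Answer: -92500/9 ≈ -10278.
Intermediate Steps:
A = 3 (A = 6 - 3 = 3)
Q(b) = 3
X = -25
F = -925/9 (F = (4 + 1/(5 + 4))*(-25) = (4 + 1/9)*(-25) = (4 + ⅑)*(-25) = (37/9)*(-25) = -925/9 ≈ -102.78)
F*(-13 + Q(6))² = -925*(-13 + 3)²/9 = -925/9*(-10)² = -925/9*100 = -92500/9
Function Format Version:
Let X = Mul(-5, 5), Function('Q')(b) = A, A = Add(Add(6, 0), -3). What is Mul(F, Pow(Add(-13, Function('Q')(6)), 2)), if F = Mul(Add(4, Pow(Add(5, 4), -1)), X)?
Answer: Rational(-92500, 9) ≈ -10278.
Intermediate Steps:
A = 3 (A = Add(6, -3) = 3)
Function('Q')(b) = 3
X = -25
F = Rational(-925, 9) (F = Mul(Add(4, Pow(Add(5, 4), -1)), -25) = Mul(Add(4, Pow(9, -1)), -25) = Mul(Add(4, Rational(1, 9)), -25) = Mul(Rational(37, 9), -25) = Rational(-925, 9) ≈ -102.78)
Mul(F, Pow(Add(-13, Function('Q')(6)), 2)) = Mul(Rational(-925, 9), Pow(Add(-13, 3), 2)) = Mul(Rational(-925, 9), Pow(-10, 2)) = Mul(Rational(-925, 9), 100) = Rational(-92500, 9)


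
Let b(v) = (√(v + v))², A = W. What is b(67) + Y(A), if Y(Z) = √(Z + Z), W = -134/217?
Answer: 134 + 2*I*√14539/217 ≈ 134.0 + 1.1113*I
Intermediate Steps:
W = -134/217 (W = -134*1/217 = -134/217 ≈ -0.61751)
A = -134/217 ≈ -0.61751
Y(Z) = √2*√Z (Y(Z) = √(2*Z) = √2*√Z)
b(v) = 2*v (b(v) = (√(2*v))² = (√2*√v)² = 2*v)
b(67) + Y(A) = 2*67 + √2*√(-134/217) = 134 + √2*(I*√29078/217) = 134 + 2*I*√14539/217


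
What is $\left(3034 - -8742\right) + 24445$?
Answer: $36221$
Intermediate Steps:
$\left(3034 - -8742\right) + 24445 = \left(3034 + 8742\right) + 24445 = 11776 + 24445 = 36221$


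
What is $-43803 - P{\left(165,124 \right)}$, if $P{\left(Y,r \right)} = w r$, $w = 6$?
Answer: $-44547$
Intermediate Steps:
$P{\left(Y,r \right)} = 6 r$
$-43803 - P{\left(165,124 \right)} = -43803 - 6 \cdot 124 = -43803 - 744 = -44547$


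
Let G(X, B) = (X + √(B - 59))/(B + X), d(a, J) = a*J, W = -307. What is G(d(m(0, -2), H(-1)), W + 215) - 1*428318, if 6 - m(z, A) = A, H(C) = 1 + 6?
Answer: -3854876/9 - I*√151/36 ≈ -4.2832e+5 - 0.34134*I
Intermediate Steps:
H(C) = 7
m(z, A) = 6 - A
d(a, J) = J*a
G(X, B) = (X + √(-59 + B))/(B + X)
G(d(m(0, -2), H(-1)), W + 215) - 1*428318 = (7*(6 - 1*(-2)) + √(-59 + (-307 + 215)))/((-307 + 215) + 7*(6 - 1*(-2))) - 1*428318 = (7*(6 + 2) + √(-59 - 92))/(-92 + 7*(6 + 2)) - 428318 = (7*8 + √(-151))/(-92 + 7*8) - 428318 = (56 + I*√151)/(-92 + 56) - 428318 = (56 + I*√151)/(-36) - 428318 = -(56 + I*√151)/36 - 428318 = (-14/9 - I*√151/36) - 428318 = -3854876/9 - I*√151/36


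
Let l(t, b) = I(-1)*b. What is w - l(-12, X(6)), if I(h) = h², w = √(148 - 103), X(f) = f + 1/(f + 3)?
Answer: -55/9 + 3*√5 ≈ 0.59709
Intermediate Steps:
X(f) = f + 1/(3 + f)
w = 3*√5 (w = √45 = 3*√5 ≈ 6.7082)
l(t, b) = b (l(t, b) = (-1)²*b = 1*b = b)
w - l(-12, X(6)) = 3*√5 - (1 + 6² + 3*6)/(3 + 6) = 3*√5 - (1 + 36 + 18)/9 = 3*√5 - 55/9 = -55/9 + 3*√5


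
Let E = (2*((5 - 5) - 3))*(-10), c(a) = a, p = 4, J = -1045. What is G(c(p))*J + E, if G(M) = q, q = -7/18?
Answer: 8395/18 ≈ 466.39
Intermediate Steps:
q = -7/18 (q = -7*1/18 = -7/18 ≈ -0.38889)
G(M) = -7/18
E = 60 (E = (2*(0 - 3))*(-10) = (2*(-3))*(-10) = -6*(-10) = 60)
G(c(p))*J + E = -7/18*(-1045) + 60 = 7315/18 + 60 = 8395/18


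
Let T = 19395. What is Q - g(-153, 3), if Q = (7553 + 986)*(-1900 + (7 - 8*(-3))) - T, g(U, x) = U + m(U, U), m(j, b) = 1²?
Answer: -15978634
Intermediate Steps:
m(j, b) = 1
g(U, x) = 1 + U (g(U, x) = U + 1 = 1 + U)
Q = -15978786 (Q = (7553 + 986)*(-1900 + (7 - 8*(-3))) - 1*19395 = 8539*(-1900 + (7 + 24)) - 19395 = 8539*(-1900 + 31) - 19395 = 8539*(-1869) - 19395 = -15959391 - 19395 = -15978786)
Q - g(-153, 3) = -15978786 - (1 - 153) = -15978786 - 1*(-152) = -15978786 + 152 = -15978634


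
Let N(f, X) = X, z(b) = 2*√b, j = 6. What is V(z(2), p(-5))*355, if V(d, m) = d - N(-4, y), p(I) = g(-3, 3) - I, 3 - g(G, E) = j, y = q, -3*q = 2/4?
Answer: 355/6 + 710*√2 ≈ 1063.3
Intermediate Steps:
q = -⅙ (q = -2/(3*4) = -⅓*½ = -⅙ ≈ -0.16667)
y = -⅙ ≈ -0.16667
g(G, E) = -3 (g(G, E) = 3 - 1*6 = 3 - 6 = -3)
p(I) = -3 - I
V(d, m) = ⅙ + d (V(d, m) = d - 1*(-⅙) = d + ⅙ = ⅙ + d)
V(z(2), p(-5))*355 = (⅙ + 2*√2)*355 = 355/6 + 710*√2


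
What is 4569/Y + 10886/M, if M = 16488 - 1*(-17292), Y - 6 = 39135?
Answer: 10748699/24484870 ≈ 0.43899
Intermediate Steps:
Y = 39141 (Y = 6 + 39135 = 39141)
M = 33780 (M = 16488 + 17292 = 33780)
4569/Y + 10886/M = 4569/39141 + 10886/33780 = 4569*(1/39141) + 10886*(1/33780) = 1523/13047 + 5443/16890 = 10748699/24484870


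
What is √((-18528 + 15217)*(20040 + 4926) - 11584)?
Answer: I*√82674010 ≈ 9092.5*I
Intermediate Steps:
√((-18528 + 15217)*(20040 + 4926) - 11584) = √(-3311*24966 - 11584) = √(-82662426 - 11584) = √(-82674010) = I*√82674010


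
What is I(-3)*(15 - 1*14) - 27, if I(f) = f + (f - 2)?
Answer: -35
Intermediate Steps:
I(f) = -2 + 2*f (I(f) = f + (-2 + f) = -2 + 2*f)
I(-3)*(15 - 1*14) - 27 = (-2 + 2*(-3))*(15 - 1*14) - 27 = (-2 - 6)*(15 - 14) - 27 = -8*1 - 27 = -8 - 27 = -35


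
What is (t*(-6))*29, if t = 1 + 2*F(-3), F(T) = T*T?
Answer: -3306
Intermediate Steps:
F(T) = T²
t = 19 (t = 1 + 2*(-3)² = 1 + 2*9 = 1 + 18 = 19)
(t*(-6))*29 = (19*(-6))*29 = -114*29 = -3306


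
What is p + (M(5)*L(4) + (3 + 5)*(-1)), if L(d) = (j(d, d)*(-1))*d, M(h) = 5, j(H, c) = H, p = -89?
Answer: -177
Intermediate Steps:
L(d) = -d**2 (L(d) = (d*(-1))*d = (-d)*d = -d**2)
p + (M(5)*L(4) + (3 + 5)*(-1)) = -89 + (5*(-1*4**2) + (3 + 5)*(-1)) = -89 + (5*(-1*16) + 8*(-1)) = -89 + (5*(-16) - 8) = -89 + (-80 - 8) = -89 - 88 = -177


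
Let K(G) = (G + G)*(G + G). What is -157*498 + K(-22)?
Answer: -76250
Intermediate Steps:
K(G) = 4*G**2 (K(G) = (2*G)*(2*G) = 4*G**2)
-157*498 + K(-22) = -157*498 + 4*(-22)**2 = -78186 + 4*484 = -78186 + 1936 = -76250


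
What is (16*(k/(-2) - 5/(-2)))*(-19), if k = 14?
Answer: 1368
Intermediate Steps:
(16*(k/(-2) - 5/(-2)))*(-19) = (16*(14/(-2) - 5/(-2)))*(-19) = (16*(14*(-½) - 5*(-½)))*(-19) = (16*(-7 + 5/2))*(-19) = (16*(-9/2))*(-19) = -72*(-19) = 1368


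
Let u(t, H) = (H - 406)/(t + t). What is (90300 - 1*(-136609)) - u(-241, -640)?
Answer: 54684546/241 ≈ 2.2691e+5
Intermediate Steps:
u(t, H) = (-406 + H)/(2*t) (u(t, H) = (-406 + H)/((2*t)) = (-406 + H)*(1/(2*t)) = (-406 + H)/(2*t))
(90300 - 1*(-136609)) - u(-241, -640) = (90300 - 1*(-136609)) - (-406 - 640)/(2*(-241)) = (90300 + 136609) - (-1)*(-1046)/(2*241) = 226909 - 1*523/241 = 226909 - 523/241 = 54684546/241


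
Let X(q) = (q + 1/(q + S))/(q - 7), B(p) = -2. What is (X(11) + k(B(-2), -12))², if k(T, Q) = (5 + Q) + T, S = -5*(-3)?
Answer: 421201/10816 ≈ 38.942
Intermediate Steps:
S = 15
k(T, Q) = 5 + Q + T
X(q) = (q + 1/(15 + q))/(-7 + q) (X(q) = (q + 1/(q + 15))/(q - 7) = (q + 1/(15 + q))/(-7 + q))
(X(11) + k(B(-2), -12))² = ((1 + 11² + 15*11)/(-105 + 11² + 8*11) + (5 - 12 - 2))² = ((1 + 121 + 165)/(-105 + 121 + 88) - 9)² = (287/104 - 9)² = (-649/104)² = 421201/10816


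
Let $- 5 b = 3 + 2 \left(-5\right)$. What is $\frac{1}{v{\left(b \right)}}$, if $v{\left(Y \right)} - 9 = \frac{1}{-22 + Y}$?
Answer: $\frac{103}{922} \approx 0.11171$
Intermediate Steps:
$b = \frac{7}{5}$ ($b = - \frac{3 + 2 \left(-5\right)}{5} = - \frac{3 - 10}{5} = \left(- \frac{1}{5}\right) \left(-7\right) = \frac{7}{5} \approx 1.4$)
$v{\left(Y \right)} = 9 + \frac{1}{-22 + Y}$
$\frac{1}{v{\left(b \right)}} = \frac{1}{\frac{1}{-22 + \frac{7}{5}} \left(-197 + 9 \cdot \frac{7}{5}\right)} = \frac{1}{\frac{1}{- \frac{103}{5}} \left(-197 + \frac{63}{5}\right)} = \frac{1}{\left(- \frac{5}{103}\right) \left(- \frac{922}{5}\right)} = \frac{1}{\frac{922}{103}} = \frac{103}{922}$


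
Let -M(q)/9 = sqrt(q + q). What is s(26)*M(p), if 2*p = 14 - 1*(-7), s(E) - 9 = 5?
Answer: -126*sqrt(21) ≈ -577.40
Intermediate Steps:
s(E) = 14 (s(E) = 9 + 5 = 14)
p = 21/2 (p = (14 - 1*(-7))/2 = (14 + 7)/2 = (1/2)*21 = 21/2 ≈ 10.500)
M(q) = -9*sqrt(2)*sqrt(q) (M(q) = -9*sqrt(q + q) = -9*sqrt(2)*sqrt(q))
s(26)*M(p) = 14*(-9*sqrt(2)*sqrt(21/2)) = 14*(-9*sqrt(2)*sqrt(42)/2) = 14*(-9*sqrt(21)) = -126*sqrt(21)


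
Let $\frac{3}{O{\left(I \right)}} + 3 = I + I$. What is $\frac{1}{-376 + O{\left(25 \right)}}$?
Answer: $- \frac{47}{17669} \approx -0.00266$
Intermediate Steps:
$O{\left(I \right)} = \frac{3}{-3 + 2 I}$ ($O{\left(I \right)} = \frac{3}{-3 + \left(I + I\right)} = \frac{3}{-3 + 2 I}$)
$\frac{1}{-376 + O{\left(25 \right)}} = \frac{1}{-376 + \frac{3}{-3 + 2 \cdot 25}} = \frac{1}{-376 + \frac{3}{-3 + 50}} = \frac{1}{-376 + \frac{3}{47}} = \frac{1}{- \frac{17669}{47}} = - \frac{47}{17669}$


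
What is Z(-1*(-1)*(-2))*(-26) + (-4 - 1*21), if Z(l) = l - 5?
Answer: 157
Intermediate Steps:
Z(l) = -5 + l
Z(-1*(-1)*(-2))*(-26) + (-4 - 1*21) = (-5 - 1*(-1)*(-2))*(-26) + (-4 - 1*21) = (-5 + 1*(-2))*(-26) + (-4 - 21) = (-5 - 2)*(-26) - 25 = -7*(-26) - 25 = 182 - 25 = 157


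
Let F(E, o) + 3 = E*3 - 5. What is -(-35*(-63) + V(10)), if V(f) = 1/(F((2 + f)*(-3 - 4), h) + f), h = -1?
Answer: -551249/250 ≈ -2205.0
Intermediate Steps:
F(E, o) = -8 + 3*E (F(E, o) = -3 + (E*3 - 5) = -3 + (3*E - 5) = -3 + (-5 + 3*E) = -8 + 3*E)
V(f) = 1/(-50 - 20*f) (V(f) = 1/((-8 + 3*((2 + f)*(-3 - 4))) + f) = 1/((-8 + 3*((2 + f)*(-7))) + f) = 1/((-8 + 3*(-14 - 7*f)) + f) = 1/((-8 + (-42 - 21*f)) + f) = 1/((-50 - 21*f) + f) = 1/(-50 - 20*f))
-(-35*(-63) + V(10)) = -(-35*(-63) - 1/(50 + 20*10)) = -(2205 - 1/(50 + 200)) = -(2205 - 1/250) = -1*551249/250 = -551249/250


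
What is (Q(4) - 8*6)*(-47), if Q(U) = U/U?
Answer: 2209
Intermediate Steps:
Q(U) = 1
(Q(4) - 8*6)*(-47) = (1 - 8*6)*(-47) = (1 - 48)*(-47) = -47*(-47) = 2209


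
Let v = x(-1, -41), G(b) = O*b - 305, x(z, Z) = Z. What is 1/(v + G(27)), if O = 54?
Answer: 1/1112 ≈ 0.00089928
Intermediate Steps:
G(b) = -305 + 54*b (G(b) = 54*b - 305 = -305 + 54*b)
v = -41
1/(v + G(27)) = 1/(-41 + (-305 + 54*27)) = 1/(-41 + (-305 + 1458)) = 1/(-41 + 1153) = 1/1112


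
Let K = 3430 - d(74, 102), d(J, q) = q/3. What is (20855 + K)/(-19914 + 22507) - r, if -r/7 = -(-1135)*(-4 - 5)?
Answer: -185388214/2593 ≈ -71496.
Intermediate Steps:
d(J, q) = q/3 (d(J, q) = q*(⅓) = q/3)
r = 71505 (r = -(-1589)*(-5*(-4 - 5)) = -(-1589)*(-5*(-9)) = -(-1589)*45 = -7*(-10215) = 71505)
K = 3396 (K = 3430 - 102/3 = 3430 - 1*34 = 3430 - 34 = 3396)
(20855 + K)/(-19914 + 22507) - r = (20855 + 3396)/(-19914 + 22507) - 1*71505 = 24251/2593 - 71505 = -185388214/2593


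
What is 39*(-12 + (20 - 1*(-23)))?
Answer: 1209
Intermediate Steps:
39*(-12 + (20 - 1*(-23))) = 39*(-12 + (20 + 23)) = 39*(-12 + 43) = 39*31 = 1209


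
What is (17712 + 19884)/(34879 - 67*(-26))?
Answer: 964/939 ≈ 1.0266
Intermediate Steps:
(17712 + 19884)/(34879 - 67*(-26)) = 37596/(34879 + 1742) = 37596/36621 = 37596*(1/36621) = 964/939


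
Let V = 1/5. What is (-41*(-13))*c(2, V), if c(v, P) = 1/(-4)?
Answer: -533/4 ≈ -133.25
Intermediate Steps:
V = ⅕ ≈ 0.20000
c(v, P) = -¼
(-41*(-13))*c(2, V) = -41*(-13)*(-¼) = 533*(-¼) = -533/4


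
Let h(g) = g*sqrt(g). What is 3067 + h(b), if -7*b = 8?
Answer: 3067 - 16*I*sqrt(14)/49 ≈ 3067.0 - 1.2218*I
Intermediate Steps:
b = -8/7 (b = -1/7*8 = -8/7 ≈ -1.1429)
h(g) = g**(3/2)
3067 + h(b) = 3067 + (-8/7)**(3/2) = 3067 - 16*I*sqrt(14)/49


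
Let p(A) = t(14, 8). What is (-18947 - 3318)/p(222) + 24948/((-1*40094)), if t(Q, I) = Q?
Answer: -446521091/280658 ≈ -1591.0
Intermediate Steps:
p(A) = 14
(-18947 - 3318)/p(222) + 24948/((-1*40094)) = (-18947 - 3318)/14 + 24948/((-1*40094)) = -22265*1/14 + 24948/(-40094) = -22265/14 + 24948*(-1/40094) = -22265/14 - 12474/20047 = -446521091/280658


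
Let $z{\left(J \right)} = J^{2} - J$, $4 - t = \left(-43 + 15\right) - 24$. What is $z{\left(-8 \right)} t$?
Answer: $4032$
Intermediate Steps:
$t = 56$ ($t = 4 - \left(\left(-43 + 15\right) - 24\right) = 4 - \left(-28 - 24\right) = 4 - -52 = 4 + 52 = 56$)
$z{\left(-8 \right)} t = - 8 \left(-1 - 8\right) 56 = \left(-8\right) \left(-9\right) 56 = 72 \cdot 56 = 4032$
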